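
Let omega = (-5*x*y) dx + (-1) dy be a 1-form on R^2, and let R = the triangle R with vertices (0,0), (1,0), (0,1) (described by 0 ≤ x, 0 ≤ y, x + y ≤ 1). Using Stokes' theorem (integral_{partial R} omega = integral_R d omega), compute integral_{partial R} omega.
integral_(partial R) omega = 5/6

Stokes: integral_partial_R omega = integral_R d omega with d omega = (∂Q/∂x - ∂P/∂y) dx ∧ dy.
  ∂Q/∂x = 0
  ∂P/∂y = -5*x
  integrand = ∂Q/∂x - ∂P/∂y = 5*x.
Integrating over R: integral_0^1 integral_0^{1-x} (5*x) dy dx = 5/6.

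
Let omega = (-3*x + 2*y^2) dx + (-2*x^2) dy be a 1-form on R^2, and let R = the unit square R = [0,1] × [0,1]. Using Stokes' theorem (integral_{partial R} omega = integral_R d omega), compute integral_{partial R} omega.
integral_(partial R) omega = -4

Stokes: integral_partial_R omega = integral_R d omega with d omega = (∂Q/∂x - ∂P/∂y) dx ∧ dy.
  ∂Q/∂x = -4*x
  ∂P/∂y = 4*y
  integrand = ∂Q/∂x - ∂P/∂y = -4*x - 4*y.
Integrating over R: integral_0^1 integral_0^1 (-4*x - 4*y) dx dy = -4.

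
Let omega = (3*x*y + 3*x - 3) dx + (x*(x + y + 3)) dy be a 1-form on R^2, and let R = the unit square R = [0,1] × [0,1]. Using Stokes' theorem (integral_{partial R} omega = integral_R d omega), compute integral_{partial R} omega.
integral_(partial R) omega = 3

Stokes: integral_partial_R omega = integral_R d omega with d omega = (∂Q/∂x - ∂P/∂y) dx ∧ dy.
  ∂Q/∂x = 2*x + y + 3
  ∂P/∂y = 3*x
  integrand = ∂Q/∂x - ∂P/∂y = -x + y + 3.
Integrating over R: integral_0^1 integral_0^1 (-x + y + 3) dx dy = 3.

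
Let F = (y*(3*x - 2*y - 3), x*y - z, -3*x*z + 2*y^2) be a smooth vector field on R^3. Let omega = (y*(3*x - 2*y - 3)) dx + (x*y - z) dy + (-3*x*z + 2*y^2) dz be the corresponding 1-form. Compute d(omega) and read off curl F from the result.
d(omega) = (4*y + 1) dy ∧ dz + (3*z) dz ∧ dx + (-3*x + 5*y + 3) dx ∧ dy; curl F = (4*y + 1, 3*z, -3*x + 5*y + 3)

d omega = sum_{i<j} (∂f_j/∂x_i - ∂f_i/∂x_j) dx_i ∧ dx_j. Under the identification (dy ∧ dz, dz ∧ dx, dx ∧ dy) ↔ (e_x, e_y, e_z), the coefficients are exactly the components of curl F. Compute:
  ∂R/∂y - ∂Q/∂z = (4*y) - (-1) = 4*y + 1
  ∂P/∂z - ∂R/∂x = (0) - (-3*z) = 3*z
  ∂Q/∂x - ∂P/∂y = (y) - (3*x - 4*y - 3) = -3*x + 5*y + 3.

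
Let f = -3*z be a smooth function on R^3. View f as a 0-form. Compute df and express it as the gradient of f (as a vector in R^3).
df = (0) dx + (0) dy + (-3) dz; grad f = (0, 0, -3)

For a 0-form f, d f = (∂f/∂x) dx + (∂f/∂y) dy + (∂f/∂z) dz. The components of the vector representation are exactly the entries of grad f in Cartesian coordinates:
  ∂f/∂x = 0
  ∂f/∂y = 0
  ∂f/∂z = -3.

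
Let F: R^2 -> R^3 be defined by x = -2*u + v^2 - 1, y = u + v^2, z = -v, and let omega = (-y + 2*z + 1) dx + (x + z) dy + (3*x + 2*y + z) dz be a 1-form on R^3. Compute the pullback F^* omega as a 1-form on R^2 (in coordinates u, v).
F^* omega = (3*v^2 + 3*v - 3) du + (-6*u*v + 4*u - 11*v^2 + v + 3) dv

Using F^*(f dg) = (f ∘ F) d(g ∘ F), substitute each coordinate x_i by F_i(u, v) in f_i, and replace dx_i by d F_i = (∂F_i/∂u) du + (∂F_i/∂v) dv.
  For the x component: f_1(F) = -u - v^2 - 2*v + 1; d F_1 = (-2) du + (2*v) dv
  For the y component: f_2(F) = -2*u + v^2 - v - 1; d F_2 = (1) du + (2*v) dv
  For the z component: f_3(F) = -4*u + 5*v^2 - v - 3; d F_3 = (0) du + (-1) dv
Combining and collecting du, dv coefficients:
  coeff of du: 3*v^2 + 3*v - 3
  coeff of dv: -6*u*v + 4*u - 11*v^2 + v + 3
F^* omega = (3*v^2 + 3*v - 3) du + (-6*u*v + 4*u - 11*v^2 + v + 3) dv.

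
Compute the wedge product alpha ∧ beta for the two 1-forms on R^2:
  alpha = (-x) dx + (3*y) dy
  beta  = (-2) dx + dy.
alpha ∧ beta = (-x + 6*y) dx ∧ dy

Distribute the wedge, using dx_i ∧ dx_j = -dx_j ∧ dx_i and dx_i ∧ dx_i = 0. For each pair (i, j) with i < j, the coefficient of dx_i ∧ dx_j in alpha ∧ beta is (alpha_i * beta_j - alpha_j * beta_i). Collecting: alpha ∧ beta = (-x + 6*y) dx ∧ dy.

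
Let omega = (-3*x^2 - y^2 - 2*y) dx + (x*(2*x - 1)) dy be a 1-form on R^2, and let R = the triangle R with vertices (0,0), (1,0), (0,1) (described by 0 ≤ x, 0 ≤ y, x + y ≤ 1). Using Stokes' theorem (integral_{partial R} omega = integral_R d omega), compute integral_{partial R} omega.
integral_(partial R) omega = 3/2

Stokes: integral_partial_R omega = integral_R d omega with d omega = (∂Q/∂x - ∂P/∂y) dx ∧ dy.
  ∂Q/∂x = 4*x - 1
  ∂P/∂y = -2*y - 2
  integrand = ∂Q/∂x - ∂P/∂y = 4*x + 2*y + 1.
Integrating over R: integral_0^1 integral_0^{1-x} (4*x + 2*y + 1) dy dx = 3/2.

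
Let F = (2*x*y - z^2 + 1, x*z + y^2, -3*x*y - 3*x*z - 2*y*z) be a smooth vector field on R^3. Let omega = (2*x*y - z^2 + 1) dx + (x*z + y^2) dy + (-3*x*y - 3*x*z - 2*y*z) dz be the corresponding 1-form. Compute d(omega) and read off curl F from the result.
d(omega) = (-4*x - 2*z) dy ∧ dz + (3*y + z) dz ∧ dx + (-2*x + z) dx ∧ dy; curl F = (-4*x - 2*z, 3*y + z, -2*x + z)

d omega = sum_{i<j} (∂f_j/∂x_i - ∂f_i/∂x_j) dx_i ∧ dx_j. Under the identification (dy ∧ dz, dz ∧ dx, dx ∧ dy) ↔ (e_x, e_y, e_z), the coefficients are exactly the components of curl F. Compute:
  ∂R/∂y - ∂Q/∂z = (-3*x - 2*z) - (x) = -4*x - 2*z
  ∂P/∂z - ∂R/∂x = (-2*z) - (-3*y - 3*z) = 3*y + z
  ∂Q/∂x - ∂P/∂y = (z) - (2*x) = -2*x + z.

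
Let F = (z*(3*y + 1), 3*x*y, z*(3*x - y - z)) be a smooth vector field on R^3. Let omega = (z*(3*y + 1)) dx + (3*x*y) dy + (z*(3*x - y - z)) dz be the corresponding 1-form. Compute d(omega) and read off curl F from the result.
d(omega) = (-z) dy ∧ dz + (3*y - 3*z + 1) dz ∧ dx + (3*y - 3*z) dx ∧ dy; curl F = (-z, 3*y - 3*z + 1, 3*y - 3*z)

d omega = sum_{i<j} (∂f_j/∂x_i - ∂f_i/∂x_j) dx_i ∧ dx_j. Under the identification (dy ∧ dz, dz ∧ dx, dx ∧ dy) ↔ (e_x, e_y, e_z), the coefficients are exactly the components of curl F. Compute:
  ∂R/∂y - ∂Q/∂z = (-z) - (0) = -z
  ∂P/∂z - ∂R/∂x = (3*y + 1) - (3*z) = 3*y - 3*z + 1
  ∂Q/∂x - ∂P/∂y = (3*y) - (3*z) = 3*y - 3*z.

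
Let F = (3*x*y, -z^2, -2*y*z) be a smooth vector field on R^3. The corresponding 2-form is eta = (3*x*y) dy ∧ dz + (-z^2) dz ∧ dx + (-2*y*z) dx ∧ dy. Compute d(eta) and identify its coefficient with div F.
d(eta) = (y) dx ∧ dy ∧ dz; div F = y

For a 2-form in R^3 of the form above, applying d gives a 3-form with coefficient ∂P/∂x + ∂Q/∂y + ∂R/∂z:
  ∂P/∂x = 3*y
  ∂Q/∂y = 0
  ∂R/∂z = -2*y
Sum = y, which is exactly div F.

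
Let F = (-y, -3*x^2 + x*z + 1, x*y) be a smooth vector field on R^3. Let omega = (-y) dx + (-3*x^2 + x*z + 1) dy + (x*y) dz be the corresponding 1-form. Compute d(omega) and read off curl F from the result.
d(omega) = (0) dy ∧ dz + (-y) dz ∧ dx + (-6*x + z + 1) dx ∧ dy; curl F = (0, -y, -6*x + z + 1)

d omega = sum_{i<j} (∂f_j/∂x_i - ∂f_i/∂x_j) dx_i ∧ dx_j. Under the identification (dy ∧ dz, dz ∧ dx, dx ∧ dy) ↔ (e_x, e_y, e_z), the coefficients are exactly the components of curl F. Compute:
  ∂R/∂y - ∂Q/∂z = (x) - (x) = 0
  ∂P/∂z - ∂R/∂x = (0) - (y) = -y
  ∂Q/∂x - ∂P/∂y = (-6*x + z) - (-1) = -6*x + z + 1.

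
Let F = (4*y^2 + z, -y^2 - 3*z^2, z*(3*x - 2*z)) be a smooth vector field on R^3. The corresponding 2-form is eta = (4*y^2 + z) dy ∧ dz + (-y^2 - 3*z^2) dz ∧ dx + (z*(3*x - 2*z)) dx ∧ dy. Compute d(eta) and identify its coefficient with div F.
d(eta) = (3*x - 2*y - 4*z) dx ∧ dy ∧ dz; div F = 3*x - 2*y - 4*z

For a 2-form in R^3 of the form above, applying d gives a 3-form with coefficient ∂P/∂x + ∂Q/∂y + ∂R/∂z:
  ∂P/∂x = 0
  ∂Q/∂y = -2*y
  ∂R/∂z = 3*x - 4*z
Sum = 3*x - 2*y - 4*z, which is exactly div F.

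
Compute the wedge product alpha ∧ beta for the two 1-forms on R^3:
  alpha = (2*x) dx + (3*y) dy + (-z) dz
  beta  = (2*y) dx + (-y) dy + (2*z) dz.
alpha ∧ beta = (-2*y*(x + 3*y)) dx ∧ dy + (2*z*(2*x + y)) dx ∧ dz + (5*y*z) dy ∧ dz

Distribute the wedge, using dx_i ∧ dx_j = -dx_j ∧ dx_i and dx_i ∧ dx_i = 0. For each pair (i, j) with i < j, the coefficient of dx_i ∧ dx_j in alpha ∧ beta is (alpha_i * beta_j - alpha_j * beta_i). Collecting: alpha ∧ beta = (-2*y*(x + 3*y)) dx ∧ dy + (2*z*(2*x + y)) dx ∧ dz + (5*y*z) dy ∧ dz.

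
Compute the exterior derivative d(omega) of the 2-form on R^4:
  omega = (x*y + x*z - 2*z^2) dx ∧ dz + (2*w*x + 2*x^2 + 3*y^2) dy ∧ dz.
d(omega) = (2*w + 3*x) dx ∧ dy ∧ dz + (2*x) dy ∧ dz ∧ dw

For a 2-form omega = sum_{i<j} g_{ij} dx_i ∧ dx_j, the exterior derivative is
  d(omega) = sum_{i<j} d(g_{ij}) ∧ dx_i ∧ dx_j = sum_{i<j, k} (∂g_{ij}/∂x_k) dx_k ∧ dx_i ∧ dx_j.
Expand each term, using dx_k ∧ dx_i ∧ dx_j = sgn(permutation) dx_{(a)} ∧ dx_{(b)} ∧ dx_{(c)} with (a < b < c) sorted:
  d(x*y + x*z - 2*z^2) includes (∂/∂y)(x*y + x*z - 2*z^2) dy = (x) dy, which multiplied by dx ∧ dz gives (-x) dx ∧ dy ∧ dz
  d(2*w*x + 2*x^2 + 3*y^2) includes (∂/∂x)(2*w*x + 2*x^2 + 3*y^2) dx = (2*w + 4*x) dx, which multiplied by dy ∧ dz gives (2*w + 4*x) dx ∧ dy ∧ dz
  d(2*w*x + 2*x^2 + 3*y^2) includes (∂/∂w)(2*w*x + 2*x^2 + 3*y^2) dw = (2*x) dw, which multiplied by dy ∧ dz gives (2*x) dy ∧ dz ∧ dw
Collecting like 3-forms: d(omega) = (2*w + 3*x) dx ∧ dy ∧ dz + (2*x) dy ∧ dz ∧ dw.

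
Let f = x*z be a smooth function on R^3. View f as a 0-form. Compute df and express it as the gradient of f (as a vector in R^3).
df = (z) dx + (0) dy + (x) dz; grad f = (z, 0, x)

For a 0-form f, d f = (∂f/∂x) dx + (∂f/∂y) dy + (∂f/∂z) dz. The components of the vector representation are exactly the entries of grad f in Cartesian coordinates:
  ∂f/∂x = z
  ∂f/∂y = 0
  ∂f/∂z = x.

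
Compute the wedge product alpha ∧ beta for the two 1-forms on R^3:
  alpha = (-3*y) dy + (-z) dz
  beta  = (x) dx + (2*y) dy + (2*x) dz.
alpha ∧ beta = (3*x*y) dx ∧ dy + (2*y*(-3*x + z)) dy ∧ dz + (x*z) dx ∧ dz

Distribute the wedge, using dx_i ∧ dx_j = -dx_j ∧ dx_i and dx_i ∧ dx_i = 0. For each pair (i, j) with i < j, the coefficient of dx_i ∧ dx_j in alpha ∧ beta is (alpha_i * beta_j - alpha_j * beta_i). Collecting: alpha ∧ beta = (3*x*y) dx ∧ dy + (2*y*(-3*x + z)) dy ∧ dz + (x*z) dx ∧ dz.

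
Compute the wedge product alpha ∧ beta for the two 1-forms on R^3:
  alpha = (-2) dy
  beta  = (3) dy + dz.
alpha ∧ beta = (-2) dy ∧ dz

Distribute the wedge, using dx_i ∧ dx_j = -dx_j ∧ dx_i and dx_i ∧ dx_i = 0. For each pair (i, j) with i < j, the coefficient of dx_i ∧ dx_j in alpha ∧ beta is (alpha_i * beta_j - alpha_j * beta_i). Collecting: alpha ∧ beta = (-2) dy ∧ dz.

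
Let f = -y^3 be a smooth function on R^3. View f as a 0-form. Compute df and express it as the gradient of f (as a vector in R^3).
df = (0) dx + (-3*y^2) dy + (0) dz; grad f = (0, -3*y^2, 0)

For a 0-form f, d f = (∂f/∂x) dx + (∂f/∂y) dy + (∂f/∂z) dz. The components of the vector representation are exactly the entries of grad f in Cartesian coordinates:
  ∂f/∂x = 0
  ∂f/∂y = -3*y^2
  ∂f/∂z = 0.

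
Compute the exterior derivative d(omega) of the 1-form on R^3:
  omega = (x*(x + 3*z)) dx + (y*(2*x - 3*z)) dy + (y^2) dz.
d(omega) = (2*y) dx ∧ dy + (-3*x) dx ∧ dz + (5*y) dy ∧ dz

For a 1-form omega = sum_i f_i dx_i, the exterior derivative is
  d(omega) = sum_{i < j} (∂f_j/∂x_i - ∂f_i/∂x_j) dx_i ∧ dx_j.
  coefficient of dx ∧ dy: ∂f_2/∂x - ∂f_1/∂y = ∂(y*(2*x - 3*z))/∂x - ∂(x*(x + 3*z))/∂y = 2*y
  coefficient of dx ∧ dz: ∂f_3/∂x - ∂f_1/∂z = ∂(y^2)/∂x - ∂(x*(x + 3*z))/∂z = -3*x
  coefficient of dy ∧ dz: ∂f_3/∂y - ∂f_2/∂z = ∂(y^2)/∂y - ∂(y*(2*x - 3*z))/∂z = 5*y
Assembling: d(omega) = (2*y) dx ∧ dy + (-3*x) dx ∧ dz + (5*y) dy ∧ dz.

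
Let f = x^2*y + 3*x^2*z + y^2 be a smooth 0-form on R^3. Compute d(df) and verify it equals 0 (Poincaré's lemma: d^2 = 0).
d(df) = 0

Step 1: df = sum_i (∂f/∂x_i) dx_i = (2*x*(y + 3*z)) dx + (x^2 + 2*y) dy + (3*x^2) dz.
Step 2: Apply d again. Using the 1-form formula, the coefficient of dx ∧ dy in d(df) is ∂^2 f/∂x ∂y - ∂^2 f/∂y ∂x = (2*x) - (2*x) = 0 (equality of mixed partials for smooth f).
Similarly for dx ∧ dz and dy ∧ dz — all coefficients vanish. So d(df) = 0.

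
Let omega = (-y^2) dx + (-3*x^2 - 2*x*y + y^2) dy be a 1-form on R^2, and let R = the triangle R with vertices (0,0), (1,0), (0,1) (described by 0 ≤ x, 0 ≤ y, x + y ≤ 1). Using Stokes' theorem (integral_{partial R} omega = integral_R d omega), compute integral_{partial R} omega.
integral_(partial R) omega = -1

Stokes: integral_partial_R omega = integral_R d omega with d omega = (∂Q/∂x - ∂P/∂y) dx ∧ dy.
  ∂Q/∂x = -6*x - 2*y
  ∂P/∂y = -2*y
  integrand = ∂Q/∂x - ∂P/∂y = -6*x.
Integrating over R: integral_0^1 integral_0^{1-x} (-6*x) dy dx = -1.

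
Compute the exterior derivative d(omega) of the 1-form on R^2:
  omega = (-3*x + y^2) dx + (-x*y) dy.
d(omega) = (-3*y) dx ∧ dy

For a 1-form omega = sum_i f_i dx_i, the exterior derivative is
  d(omega) = sum_{i < j} (∂f_j/∂x_i - ∂f_i/∂x_j) dx_i ∧ dx_j.
  coefficient of dx ∧ dy: ∂f_2/∂x - ∂f_1/∂y = ∂(-x*y)/∂x - ∂(-3*x + y^2)/∂y = -3*y
Assembling: d(omega) = (-3*y) dx ∧ dy.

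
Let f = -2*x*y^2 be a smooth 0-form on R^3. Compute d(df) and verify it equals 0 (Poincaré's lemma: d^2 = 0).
d(df) = 0

Step 1: df = sum_i (∂f/∂x_i) dx_i = (-2*y^2) dx + (-4*x*y) dy + (0) dz.
Step 2: Apply d again. Using the 1-form formula, the coefficient of dx ∧ dy in d(df) is ∂^2 f/∂x ∂y - ∂^2 f/∂y ∂x = (-4*y) - (-4*y) = 0 (equality of mixed partials for smooth f).
Similarly for dx ∧ dz and dy ∧ dz — all coefficients vanish. So d(df) = 0.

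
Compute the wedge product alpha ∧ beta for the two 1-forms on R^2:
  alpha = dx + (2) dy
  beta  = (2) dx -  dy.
alpha ∧ beta = (-5) dx ∧ dy

Distribute the wedge, using dx_i ∧ dx_j = -dx_j ∧ dx_i and dx_i ∧ dx_i = 0. For each pair (i, j) with i < j, the coefficient of dx_i ∧ dx_j in alpha ∧ beta is (alpha_i * beta_j - alpha_j * beta_i). Collecting: alpha ∧ beta = (-5) dx ∧ dy.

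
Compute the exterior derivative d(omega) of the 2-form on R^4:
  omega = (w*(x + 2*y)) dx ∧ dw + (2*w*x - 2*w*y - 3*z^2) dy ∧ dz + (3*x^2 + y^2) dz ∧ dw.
d(omega) = (-2*w) dx ∧ dy ∧ dw + (2*w) dx ∧ dy ∧ dz + (2*x) dy ∧ dz ∧ dw + (6*x) dx ∧ dz ∧ dw

For a 2-form omega = sum_{i<j} g_{ij} dx_i ∧ dx_j, the exterior derivative is
  d(omega) = sum_{i<j} d(g_{ij}) ∧ dx_i ∧ dx_j = sum_{i<j, k} (∂g_{ij}/∂x_k) dx_k ∧ dx_i ∧ dx_j.
Expand each term, using dx_k ∧ dx_i ∧ dx_j = sgn(permutation) dx_{(a)} ∧ dx_{(b)} ∧ dx_{(c)} with (a < b < c) sorted:
  d(w*(x + 2*y)) includes (∂/∂y)(w*(x + 2*y)) dy = (2*w) dy, which multiplied by dx ∧ dw gives (-2*w) dx ∧ dy ∧ dw
  d(2*w*x - 2*w*y - 3*z^2) includes (∂/∂x)(2*w*x - 2*w*y - 3*z^2) dx = (2*w) dx, which multiplied by dy ∧ dz gives (2*w) dx ∧ dy ∧ dz
  d(2*w*x - 2*w*y - 3*z^2) includes (∂/∂w)(2*w*x - 2*w*y - 3*z^2) dw = (2*x - 2*y) dw, which multiplied by dy ∧ dz gives (2*x - 2*y) dy ∧ dz ∧ dw
  d(3*x^2 + y^2) includes (∂/∂x)(3*x^2 + y^2) dx = (6*x) dx, which multiplied by dz ∧ dw gives (6*x) dx ∧ dz ∧ dw
  d(3*x^2 + y^2) includes (∂/∂y)(3*x^2 + y^2) dy = (2*y) dy, which multiplied by dz ∧ dw gives (2*y) dy ∧ dz ∧ dw
Collecting like 3-forms: d(omega) = (-2*w) dx ∧ dy ∧ dw + (2*w) dx ∧ dy ∧ dz + (2*x) dy ∧ dz ∧ dw + (6*x) dx ∧ dz ∧ dw.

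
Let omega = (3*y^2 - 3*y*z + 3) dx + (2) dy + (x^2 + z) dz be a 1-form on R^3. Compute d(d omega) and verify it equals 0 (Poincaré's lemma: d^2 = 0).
d(d omega) = 0

Step 1: d omega = sum_{i<j} (∂f_j/∂x_i - ∂f_i/∂x_j) dx_i ∧ dx_j:
  coeff of dx ∧ dy: -6*y + 3*z
  coeff of dx ∧ dz: 2*x + 3*y
  coeff of dy ∧ dz: 0
Step 2: Apply d again to each 2-form coefficient. The only possible 3-form in R^3 is dx ∧ dy ∧ dz, with coefficient
  ∂(coeff of dy∧dz)/∂x - ∂(coeff of dx∧dz)/∂y + ∂(coeff of dx∧dy)/∂z
  = ∂/∂x (0) - ∂/∂y (2*x + 3*y) + ∂/∂z (-6*y + 3*z).
Each of these terms simplifies to sums of mixed partials that cancel in pairs. The result is 0 (by equality of mixed partials for smooth functions — Schwarz / Clairaut).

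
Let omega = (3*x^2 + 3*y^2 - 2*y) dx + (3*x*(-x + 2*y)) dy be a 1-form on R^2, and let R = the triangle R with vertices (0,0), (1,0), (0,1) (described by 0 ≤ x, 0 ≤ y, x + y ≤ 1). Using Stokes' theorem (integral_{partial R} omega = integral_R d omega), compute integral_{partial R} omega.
integral_(partial R) omega = 0

Stokes: integral_partial_R omega = integral_R d omega with d omega = (∂Q/∂x - ∂P/∂y) dx ∧ dy.
  ∂Q/∂x = -6*x + 6*y
  ∂P/∂y = 6*y - 2
  integrand = ∂Q/∂x - ∂P/∂y = 2 - 6*x.
Integrating over R: integral_0^1 integral_0^{1-x} (2 - 6*x) dy dx = 0.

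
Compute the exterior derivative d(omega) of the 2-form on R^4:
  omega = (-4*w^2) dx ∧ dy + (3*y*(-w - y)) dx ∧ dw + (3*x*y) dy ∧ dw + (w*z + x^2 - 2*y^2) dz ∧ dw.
d(omega) = (-5*w + 9*y) dx ∧ dy ∧ dw + (2*x) dx ∧ dz ∧ dw + (-4*y) dy ∧ dz ∧ dw

For a 2-form omega = sum_{i<j} g_{ij} dx_i ∧ dx_j, the exterior derivative is
  d(omega) = sum_{i<j} d(g_{ij}) ∧ dx_i ∧ dx_j = sum_{i<j, k} (∂g_{ij}/∂x_k) dx_k ∧ dx_i ∧ dx_j.
Expand each term, using dx_k ∧ dx_i ∧ dx_j = sgn(permutation) dx_{(a)} ∧ dx_{(b)} ∧ dx_{(c)} with (a < b < c) sorted:
  d(-4*w^2) includes (∂/∂w)(-4*w^2) dw = (-8*w) dw, which multiplied by dx ∧ dy gives (-8*w) dx ∧ dy ∧ dw
  d(3*y*(-w - y)) includes (∂/∂y)(3*y*(-w - y)) dy = (-3*w - 6*y) dy, which multiplied by dx ∧ dw gives (3*w + 6*y) dx ∧ dy ∧ dw
  d(3*x*y) includes (∂/∂x)(3*x*y) dx = (3*y) dx, which multiplied by dy ∧ dw gives (3*y) dx ∧ dy ∧ dw
  d(w*z + x^2 - 2*y^2) includes (∂/∂x)(w*z + x^2 - 2*y^2) dx = (2*x) dx, which multiplied by dz ∧ dw gives (2*x) dx ∧ dz ∧ dw
  d(w*z + x^2 - 2*y^2) includes (∂/∂y)(w*z + x^2 - 2*y^2) dy = (-4*y) dy, which multiplied by dz ∧ dw gives (-4*y) dy ∧ dz ∧ dw
Collecting like 3-forms: d(omega) = (-5*w + 9*y) dx ∧ dy ∧ dw + (2*x) dx ∧ dz ∧ dw + (-4*y) dy ∧ dz ∧ dw.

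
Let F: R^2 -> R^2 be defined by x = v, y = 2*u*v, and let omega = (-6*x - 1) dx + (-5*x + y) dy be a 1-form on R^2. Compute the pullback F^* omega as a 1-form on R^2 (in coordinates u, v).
F^* omega = (v^2*(4*u - 10)) du + (4*u^2*v - 10*u*v - 6*v - 1) dv

Using F^*(f dg) = (f ∘ F) d(g ∘ F), substitute each coordinate x_i by F_i(u, v) in f_i, and replace dx_i by d F_i = (∂F_i/∂u) du + (∂F_i/∂v) dv.
  For the x component: f_1(F) = -6*v - 1; d F_1 = (0) du + (1) dv
  For the y component: f_2(F) = v*(2*u - 5); d F_2 = (2*v) du + (2*u) dv
Combining and collecting du, dv coefficients:
  coeff of du: v^2*(4*u - 10)
  coeff of dv: 4*u^2*v - 10*u*v - 6*v - 1
F^* omega = (v^2*(4*u - 10)) du + (4*u^2*v - 10*u*v - 6*v - 1) dv.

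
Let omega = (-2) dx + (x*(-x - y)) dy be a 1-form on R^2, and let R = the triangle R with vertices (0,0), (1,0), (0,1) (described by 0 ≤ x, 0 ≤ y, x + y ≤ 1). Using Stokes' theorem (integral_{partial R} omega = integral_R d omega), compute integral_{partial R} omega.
integral_(partial R) omega = -1/2

Stokes: integral_partial_R omega = integral_R d omega with d omega = (∂Q/∂x - ∂P/∂y) dx ∧ dy.
  ∂Q/∂x = -2*x - y
  ∂P/∂y = 0
  integrand = ∂Q/∂x - ∂P/∂y = -2*x - y.
Integrating over R: integral_0^1 integral_0^{1-x} (-2*x - y) dy dx = -1/2.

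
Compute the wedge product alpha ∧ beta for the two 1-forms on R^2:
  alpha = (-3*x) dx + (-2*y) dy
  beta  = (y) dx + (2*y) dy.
alpha ∧ beta = (2*y*(-3*x + y)) dx ∧ dy

Distribute the wedge, using dx_i ∧ dx_j = -dx_j ∧ dx_i and dx_i ∧ dx_i = 0. For each pair (i, j) with i < j, the coefficient of dx_i ∧ dx_j in alpha ∧ beta is (alpha_i * beta_j - alpha_j * beta_i). Collecting: alpha ∧ beta = (2*y*(-3*x + y)) dx ∧ dy.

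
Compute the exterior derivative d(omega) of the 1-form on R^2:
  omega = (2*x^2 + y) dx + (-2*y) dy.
d(omega) = (-1) dx ∧ dy

For a 1-form omega = sum_i f_i dx_i, the exterior derivative is
  d(omega) = sum_{i < j} (∂f_j/∂x_i - ∂f_i/∂x_j) dx_i ∧ dx_j.
  coefficient of dx ∧ dy: ∂f_2/∂x - ∂f_1/∂y = ∂(-2*y)/∂x - ∂(2*x^2 + y)/∂y = -1
Assembling: d(omega) = (-1) dx ∧ dy.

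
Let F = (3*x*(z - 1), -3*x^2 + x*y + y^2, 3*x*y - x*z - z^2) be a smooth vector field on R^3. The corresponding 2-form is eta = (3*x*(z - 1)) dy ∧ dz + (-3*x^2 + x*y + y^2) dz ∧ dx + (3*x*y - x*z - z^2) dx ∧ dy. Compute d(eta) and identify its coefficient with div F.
d(eta) = (2*y + z - 3) dx ∧ dy ∧ dz; div F = 2*y + z - 3

For a 2-form in R^3 of the form above, applying d gives a 3-form with coefficient ∂P/∂x + ∂Q/∂y + ∂R/∂z:
  ∂P/∂x = 3*z - 3
  ∂Q/∂y = x + 2*y
  ∂R/∂z = -x - 2*z
Sum = 2*y + z - 3, which is exactly div F.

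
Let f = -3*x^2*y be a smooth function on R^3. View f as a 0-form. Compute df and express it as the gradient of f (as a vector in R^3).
df = (-6*x*y) dx + (-3*x^2) dy + (0) dz; grad f = (-6*x*y, -3*x^2, 0)

For a 0-form f, d f = (∂f/∂x) dx + (∂f/∂y) dy + (∂f/∂z) dz. The components of the vector representation are exactly the entries of grad f in Cartesian coordinates:
  ∂f/∂x = -6*x*y
  ∂f/∂y = -3*x^2
  ∂f/∂z = 0.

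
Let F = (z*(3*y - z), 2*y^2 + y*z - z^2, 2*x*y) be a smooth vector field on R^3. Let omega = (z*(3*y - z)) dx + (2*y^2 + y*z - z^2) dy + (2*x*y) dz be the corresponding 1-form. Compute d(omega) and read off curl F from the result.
d(omega) = (2*x - y + 2*z) dy ∧ dz + (y - 2*z) dz ∧ dx + (-3*z) dx ∧ dy; curl F = (2*x - y + 2*z, y - 2*z, -3*z)

d omega = sum_{i<j} (∂f_j/∂x_i - ∂f_i/∂x_j) dx_i ∧ dx_j. Under the identification (dy ∧ dz, dz ∧ dx, dx ∧ dy) ↔ (e_x, e_y, e_z), the coefficients are exactly the components of curl F. Compute:
  ∂R/∂y - ∂Q/∂z = (2*x) - (y - 2*z) = 2*x - y + 2*z
  ∂P/∂z - ∂R/∂x = (3*y - 2*z) - (2*y) = y - 2*z
  ∂Q/∂x - ∂P/∂y = (0) - (3*z) = -3*z.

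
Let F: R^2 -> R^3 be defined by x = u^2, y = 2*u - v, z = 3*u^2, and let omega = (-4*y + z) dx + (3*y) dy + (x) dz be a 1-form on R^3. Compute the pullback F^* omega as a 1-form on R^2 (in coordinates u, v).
F^* omega = (12*u^3 - 16*u^2 + 8*u*v + 12*u - 6*v) du + (-6*u + 3*v) dv

Using F^*(f dg) = (f ∘ F) d(g ∘ F), substitute each coordinate x_i by F_i(u, v) in f_i, and replace dx_i by d F_i = (∂F_i/∂u) du + (∂F_i/∂v) dv.
  For the x component: f_1(F) = 3*u^2 - 8*u + 4*v; d F_1 = (2*u) du + (0) dv
  For the y component: f_2(F) = 6*u - 3*v; d F_2 = (2) du + (-1) dv
  For the z component: f_3(F) = u^2; d F_3 = (6*u) du + (0) dv
Combining and collecting du, dv coefficients:
  coeff of du: 12*u^3 - 16*u^2 + 8*u*v + 12*u - 6*v
  coeff of dv: -6*u + 3*v
F^* omega = (12*u^3 - 16*u^2 + 8*u*v + 12*u - 6*v) du + (-6*u + 3*v) dv.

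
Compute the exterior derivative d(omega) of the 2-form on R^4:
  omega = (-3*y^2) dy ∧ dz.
d(omega) = 0

For a 2-form omega = sum_{i<j} g_{ij} dx_i ∧ dx_j, the exterior derivative is
  d(omega) = sum_{i<j} d(g_{ij}) ∧ dx_i ∧ dx_j = sum_{i<j, k} (∂g_{ij}/∂x_k) dx_k ∧ dx_i ∧ dx_j.
Expand each term, using dx_k ∧ dx_i ∧ dx_j = sgn(permutation) dx_{(a)} ∧ dx_{(b)} ∧ dx_{(c)} with (a < b < c) sorted:

Collecting like 3-forms: d(omega) = 0.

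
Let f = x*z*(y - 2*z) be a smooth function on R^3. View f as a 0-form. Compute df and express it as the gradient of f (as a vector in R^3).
df = (z*(y - 2*z)) dx + (x*z) dy + (x*(y - 4*z)) dz; grad f = (z*(y - 2*z), x*z, x*(y - 4*z))

For a 0-form f, d f = (∂f/∂x) dx + (∂f/∂y) dy + (∂f/∂z) dz. The components of the vector representation are exactly the entries of grad f in Cartesian coordinates:
  ∂f/∂x = z*(y - 2*z)
  ∂f/∂y = x*z
  ∂f/∂z = x*(y - 4*z).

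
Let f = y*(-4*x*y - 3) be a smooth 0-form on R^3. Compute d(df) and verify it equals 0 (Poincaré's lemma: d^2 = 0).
d(df) = 0

Step 1: df = sum_i (∂f/∂x_i) dx_i = (-4*y^2) dx + (-8*x*y - 3) dy + (0) dz.
Step 2: Apply d again. Using the 1-form formula, the coefficient of dx ∧ dy in d(df) is ∂^2 f/∂x ∂y - ∂^2 f/∂y ∂x = (-8*y) - (-8*y) = 0 (equality of mixed partials for smooth f).
Similarly for dx ∧ dz and dy ∧ dz — all coefficients vanish. So d(df) = 0.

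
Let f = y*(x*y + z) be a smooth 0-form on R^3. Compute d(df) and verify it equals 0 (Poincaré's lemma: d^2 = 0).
d(df) = 0

Step 1: df = sum_i (∂f/∂x_i) dx_i = (y^2) dx + (2*x*y + z) dy + (y) dz.
Step 2: Apply d again. Using the 1-form formula, the coefficient of dx ∧ dy in d(df) is ∂^2 f/∂x ∂y - ∂^2 f/∂y ∂x = (2*y) - (2*y) = 0 (equality of mixed partials for smooth f).
Similarly for dx ∧ dz and dy ∧ dz — all coefficients vanish. So d(df) = 0.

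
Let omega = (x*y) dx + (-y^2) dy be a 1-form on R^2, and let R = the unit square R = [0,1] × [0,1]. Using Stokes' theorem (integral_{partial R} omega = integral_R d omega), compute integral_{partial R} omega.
integral_(partial R) omega = -1/2

Stokes: integral_partial_R omega = integral_R d omega with d omega = (∂Q/∂x - ∂P/∂y) dx ∧ dy.
  ∂Q/∂x = 0
  ∂P/∂y = x
  integrand = ∂Q/∂x - ∂P/∂y = -x.
Integrating over R: integral_0^1 integral_0^1 (-x) dx dy = -1/2.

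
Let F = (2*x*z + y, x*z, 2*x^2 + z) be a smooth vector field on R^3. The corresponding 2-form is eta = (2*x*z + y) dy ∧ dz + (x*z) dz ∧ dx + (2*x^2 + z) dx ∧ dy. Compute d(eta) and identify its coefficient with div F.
d(eta) = (2*z + 1) dx ∧ dy ∧ dz; div F = 2*z + 1

For a 2-form in R^3 of the form above, applying d gives a 3-form with coefficient ∂P/∂x + ∂Q/∂y + ∂R/∂z:
  ∂P/∂x = 2*z
  ∂Q/∂y = 0
  ∂R/∂z = 1
Sum = 2*z + 1, which is exactly div F.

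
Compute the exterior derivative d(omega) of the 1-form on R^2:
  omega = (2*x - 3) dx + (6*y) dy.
d(omega) = 0

For a 1-form omega = sum_i f_i dx_i, the exterior derivative is
  d(omega) = sum_{i < j} (∂f_j/∂x_i - ∂f_i/∂x_j) dx_i ∧ dx_j.

Assembling: d(omega) = 0.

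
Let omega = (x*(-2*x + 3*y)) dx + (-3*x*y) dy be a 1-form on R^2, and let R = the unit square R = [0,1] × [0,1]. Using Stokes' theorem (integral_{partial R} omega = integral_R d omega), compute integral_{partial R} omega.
integral_(partial R) omega = -3

Stokes: integral_partial_R omega = integral_R d omega with d omega = (∂Q/∂x - ∂P/∂y) dx ∧ dy.
  ∂Q/∂x = -3*y
  ∂P/∂y = 3*x
  integrand = ∂Q/∂x - ∂P/∂y = -3*x - 3*y.
Integrating over R: integral_0^1 integral_0^1 (-3*x - 3*y) dx dy = -3.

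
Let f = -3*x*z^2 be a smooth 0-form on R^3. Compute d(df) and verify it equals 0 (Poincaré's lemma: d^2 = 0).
d(df) = 0

Step 1: df = sum_i (∂f/∂x_i) dx_i = (-3*z^2) dx + (0) dy + (-6*x*z) dz.
Step 2: Apply d again. Using the 1-form formula, the coefficient of dx ∧ dy in d(df) is ∂^2 f/∂x ∂y - ∂^2 f/∂y ∂x = (0) - (0) = 0 (equality of mixed partials for smooth f).
Similarly for dx ∧ dz and dy ∧ dz — all coefficients vanish. So d(df) = 0.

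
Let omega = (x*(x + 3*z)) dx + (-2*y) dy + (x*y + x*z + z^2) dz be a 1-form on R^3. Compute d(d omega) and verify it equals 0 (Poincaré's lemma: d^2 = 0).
d(d omega) = 0

Step 1: d omega = sum_{i<j} (∂f_j/∂x_i - ∂f_i/∂x_j) dx_i ∧ dx_j:
  coeff of dx ∧ dy: 0
  coeff of dx ∧ dz: -3*x + y + z
  coeff of dy ∧ dz: x
Step 2: Apply d again to each 2-form coefficient. The only possible 3-form in R^3 is dx ∧ dy ∧ dz, with coefficient
  ∂(coeff of dy∧dz)/∂x - ∂(coeff of dx∧dz)/∂y + ∂(coeff of dx∧dy)/∂z
  = ∂/∂x (x) - ∂/∂y (-3*x + y + z) + ∂/∂z (0).
Each of these terms simplifies to sums of mixed partials that cancel in pairs. The result is 0 (by equality of mixed partials for smooth functions — Schwarz / Clairaut).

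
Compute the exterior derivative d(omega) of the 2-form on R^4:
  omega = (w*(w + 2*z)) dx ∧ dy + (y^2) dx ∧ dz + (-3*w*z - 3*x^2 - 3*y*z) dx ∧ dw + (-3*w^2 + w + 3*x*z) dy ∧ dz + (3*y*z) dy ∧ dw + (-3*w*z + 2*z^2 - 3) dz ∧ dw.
d(omega) = (2*w - 2*y + 3*z) dx ∧ dy ∧ dz + (2*w + 5*z) dx ∧ dy ∧ dw + (3*w + 3*y) dx ∧ dz ∧ dw + (-6*w - 3*y + 1) dy ∧ dz ∧ dw

For a 2-form omega = sum_{i<j} g_{ij} dx_i ∧ dx_j, the exterior derivative is
  d(omega) = sum_{i<j} d(g_{ij}) ∧ dx_i ∧ dx_j = sum_{i<j, k} (∂g_{ij}/∂x_k) dx_k ∧ dx_i ∧ dx_j.
Expand each term, using dx_k ∧ dx_i ∧ dx_j = sgn(permutation) dx_{(a)} ∧ dx_{(b)} ∧ dx_{(c)} with (a < b < c) sorted:
  d(w*(w + 2*z)) includes (∂/∂z)(w*(w + 2*z)) dz = (2*w) dz, which multiplied by dx ∧ dy gives (2*w) dx ∧ dy ∧ dz
  d(w*(w + 2*z)) includes (∂/∂w)(w*(w + 2*z)) dw = (2*w + 2*z) dw, which multiplied by dx ∧ dy gives (2*w + 2*z) dx ∧ dy ∧ dw
  d(y^2) includes (∂/∂y)(y^2) dy = (2*y) dy, which multiplied by dx ∧ dz gives (-2*y) dx ∧ dy ∧ dz
  d(-3*w*z - 3*x^2 - 3*y*z) includes (∂/∂y)(-3*w*z - 3*x^2 - 3*y*z) dy = (-3*z) dy, which multiplied by dx ∧ dw gives (3*z) dx ∧ dy ∧ dw
  d(-3*w*z - 3*x^2 - 3*y*z) includes (∂/∂z)(-3*w*z - 3*x^2 - 3*y*z) dz = (-3*w - 3*y) dz, which multiplied by dx ∧ dw gives (3*w + 3*y) dx ∧ dz ∧ dw
  d(-3*w^2 + w + 3*x*z) includes (∂/∂x)(-3*w^2 + w + 3*x*z) dx = (3*z) dx, which multiplied by dy ∧ dz gives (3*z) dx ∧ dy ∧ dz
  d(-3*w^2 + w + 3*x*z) includes (∂/∂w)(-3*w^2 + w + 3*x*z) dw = (1 - 6*w) dw, which multiplied by dy ∧ dz gives (1 - 6*w) dy ∧ dz ∧ dw
  d(3*y*z) includes (∂/∂z)(3*y*z) dz = (3*y) dz, which multiplied by dy ∧ dw gives (-3*y) dy ∧ dz ∧ dw
Collecting like 3-forms: d(omega) = (2*w - 2*y + 3*z) dx ∧ dy ∧ dz + (2*w + 5*z) dx ∧ dy ∧ dw + (3*w + 3*y) dx ∧ dz ∧ dw + (-6*w - 3*y + 1) dy ∧ dz ∧ dw.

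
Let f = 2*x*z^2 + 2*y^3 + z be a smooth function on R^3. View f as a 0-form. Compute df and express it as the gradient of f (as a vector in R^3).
df = (2*z^2) dx + (6*y^2) dy + (4*x*z + 1) dz; grad f = (2*z^2, 6*y^2, 4*x*z + 1)

For a 0-form f, d f = (∂f/∂x) dx + (∂f/∂y) dy + (∂f/∂z) dz. The components of the vector representation are exactly the entries of grad f in Cartesian coordinates:
  ∂f/∂x = 2*z^2
  ∂f/∂y = 6*y^2
  ∂f/∂z = 4*x*z + 1.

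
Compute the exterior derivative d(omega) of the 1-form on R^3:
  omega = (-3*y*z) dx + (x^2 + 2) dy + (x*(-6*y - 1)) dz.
d(omega) = (2*x + 3*z) dx ∧ dy + (-3*y - 1) dx ∧ dz + (-6*x) dy ∧ dz

For a 1-form omega = sum_i f_i dx_i, the exterior derivative is
  d(omega) = sum_{i < j} (∂f_j/∂x_i - ∂f_i/∂x_j) dx_i ∧ dx_j.
  coefficient of dx ∧ dy: ∂f_2/∂x - ∂f_1/∂y = ∂(x^2 + 2)/∂x - ∂(-3*y*z)/∂y = 2*x + 3*z
  coefficient of dx ∧ dz: ∂f_3/∂x - ∂f_1/∂z = ∂(x*(-6*y - 1))/∂x - ∂(-3*y*z)/∂z = -3*y - 1
  coefficient of dy ∧ dz: ∂f_3/∂y - ∂f_2/∂z = ∂(x*(-6*y - 1))/∂y - ∂(x^2 + 2)/∂z = -6*x
Assembling: d(omega) = (2*x + 3*z) dx ∧ dy + (-3*y - 1) dx ∧ dz + (-6*x) dy ∧ dz.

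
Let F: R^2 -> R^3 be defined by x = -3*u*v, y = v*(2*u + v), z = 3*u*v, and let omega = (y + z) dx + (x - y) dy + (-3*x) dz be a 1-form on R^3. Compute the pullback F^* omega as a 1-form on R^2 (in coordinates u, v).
F^* omega = (v^2*(2*u - 5*v)) du + (v*(2*u^2 - 15*u*v - 2*v^2)) dv

Using F^*(f dg) = (f ∘ F) d(g ∘ F), substitute each coordinate x_i by F_i(u, v) in f_i, and replace dx_i by d F_i = (∂F_i/∂u) du + (∂F_i/∂v) dv.
  For the x component: f_1(F) = v*(5*u + v); d F_1 = (-3*v) du + (-3*u) dv
  For the y component: f_2(F) = v*(-5*u - v); d F_2 = (2*v) du + (2*u + 2*v) dv
  For the z component: f_3(F) = 9*u*v; d F_3 = (3*v) du + (3*u) dv
Combining and collecting du, dv coefficients:
  coeff of du: v^2*(2*u - 5*v)
  coeff of dv: v*(2*u^2 - 15*u*v - 2*v^2)
F^* omega = (v^2*(2*u - 5*v)) du + (v*(2*u^2 - 15*u*v - 2*v^2)) dv.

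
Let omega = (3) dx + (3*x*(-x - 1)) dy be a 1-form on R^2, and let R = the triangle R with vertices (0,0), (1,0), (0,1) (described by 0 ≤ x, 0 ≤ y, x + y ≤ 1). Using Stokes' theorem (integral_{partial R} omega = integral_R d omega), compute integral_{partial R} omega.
integral_(partial R) omega = -5/2

Stokes: integral_partial_R omega = integral_R d omega with d omega = (∂Q/∂x - ∂P/∂y) dx ∧ dy.
  ∂Q/∂x = -6*x - 3
  ∂P/∂y = 0
  integrand = ∂Q/∂x - ∂P/∂y = -6*x - 3.
Integrating over R: integral_0^1 integral_0^{1-x} (-6*x - 3) dy dx = -5/2.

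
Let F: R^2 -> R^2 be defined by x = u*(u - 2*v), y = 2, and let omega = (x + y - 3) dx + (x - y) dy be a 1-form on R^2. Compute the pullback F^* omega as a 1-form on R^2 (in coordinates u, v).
F^* omega = (2*u^3 - 6*u^2*v + 4*u*v^2 - 2*u + 2*v) du + (2*u*(-u^2 + 2*u*v + 1)) dv

Using F^*(f dg) = (f ∘ F) d(g ∘ F), substitute each coordinate x_i by F_i(u, v) in f_i, and replace dx_i by d F_i = (∂F_i/∂u) du + (∂F_i/∂v) dv.
  For the x component: f_1(F) = u^2 - 2*u*v - 1; d F_1 = (2*u - 2*v) du + (-2*u) dv
  For the y component: f_2(F) = u^2 - 2*u*v - 2; d F_2 = (0) du + (0) dv
Combining and collecting du, dv coefficients:
  coeff of du: 2*u^3 - 6*u^2*v + 4*u*v^2 - 2*u + 2*v
  coeff of dv: 2*u*(-u^2 + 2*u*v + 1)
F^* omega = (2*u^3 - 6*u^2*v + 4*u*v^2 - 2*u + 2*v) du + (2*u*(-u^2 + 2*u*v + 1)) dv.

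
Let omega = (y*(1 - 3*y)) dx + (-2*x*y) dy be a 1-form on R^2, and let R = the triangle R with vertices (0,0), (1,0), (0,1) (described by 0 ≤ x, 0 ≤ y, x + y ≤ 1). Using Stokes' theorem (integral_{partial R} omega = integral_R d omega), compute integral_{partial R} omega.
integral_(partial R) omega = 1/6

Stokes: integral_partial_R omega = integral_R d omega with d omega = (∂Q/∂x - ∂P/∂y) dx ∧ dy.
  ∂Q/∂x = -2*y
  ∂P/∂y = 1 - 6*y
  integrand = ∂Q/∂x - ∂P/∂y = 4*y - 1.
Integrating over R: integral_0^1 integral_0^{1-x} (4*y - 1) dy dx = 1/6.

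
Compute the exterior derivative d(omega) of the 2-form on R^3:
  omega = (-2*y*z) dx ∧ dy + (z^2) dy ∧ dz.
d(omega) = (-2*y) dx ∧ dy ∧ dz

For a 2-form omega = sum_{i<j} g_{ij} dx_i ∧ dx_j, the exterior derivative is
  d(omega) = sum_{i<j} d(g_{ij}) ∧ dx_i ∧ dx_j = sum_{i<j, k} (∂g_{ij}/∂x_k) dx_k ∧ dx_i ∧ dx_j.
Expand each term, using dx_k ∧ dx_i ∧ dx_j = sgn(permutation) dx_{(a)} ∧ dx_{(b)} ∧ dx_{(c)} with (a < b < c) sorted:
  d(-2*y*z) includes (∂/∂z)(-2*y*z) dz = (-2*y) dz, which multiplied by dx ∧ dy gives (-2*y) dx ∧ dy ∧ dz
Collecting like 3-forms: d(omega) = (-2*y) dx ∧ dy ∧ dz.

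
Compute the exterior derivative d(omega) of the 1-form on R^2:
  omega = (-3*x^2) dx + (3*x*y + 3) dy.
d(omega) = (3*y) dx ∧ dy

For a 1-form omega = sum_i f_i dx_i, the exterior derivative is
  d(omega) = sum_{i < j} (∂f_j/∂x_i - ∂f_i/∂x_j) dx_i ∧ dx_j.
  coefficient of dx ∧ dy: ∂f_2/∂x - ∂f_1/∂y = ∂(3*x*y + 3)/∂x - ∂(-3*x^2)/∂y = 3*y
Assembling: d(omega) = (3*y) dx ∧ dy.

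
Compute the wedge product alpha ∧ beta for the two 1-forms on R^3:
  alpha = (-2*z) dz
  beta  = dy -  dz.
alpha ∧ beta = (2*z) dy ∧ dz

Distribute the wedge, using dx_i ∧ dx_j = -dx_j ∧ dx_i and dx_i ∧ dx_i = 0. For each pair (i, j) with i < j, the coefficient of dx_i ∧ dx_j in alpha ∧ beta is (alpha_i * beta_j - alpha_j * beta_i). Collecting: alpha ∧ beta = (2*z) dy ∧ dz.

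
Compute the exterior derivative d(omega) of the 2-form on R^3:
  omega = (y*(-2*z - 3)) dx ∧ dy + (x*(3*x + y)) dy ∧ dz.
d(omega) = (6*x - y) dx ∧ dy ∧ dz

For a 2-form omega = sum_{i<j} g_{ij} dx_i ∧ dx_j, the exterior derivative is
  d(omega) = sum_{i<j} d(g_{ij}) ∧ dx_i ∧ dx_j = sum_{i<j, k} (∂g_{ij}/∂x_k) dx_k ∧ dx_i ∧ dx_j.
Expand each term, using dx_k ∧ dx_i ∧ dx_j = sgn(permutation) dx_{(a)} ∧ dx_{(b)} ∧ dx_{(c)} with (a < b < c) sorted:
  d(y*(-2*z - 3)) includes (∂/∂z)(y*(-2*z - 3)) dz = (-2*y) dz, which multiplied by dx ∧ dy gives (-2*y) dx ∧ dy ∧ dz
  d(x*(3*x + y)) includes (∂/∂x)(x*(3*x + y)) dx = (6*x + y) dx, which multiplied by dy ∧ dz gives (6*x + y) dx ∧ dy ∧ dz
Collecting like 3-forms: d(omega) = (6*x - y) dx ∧ dy ∧ dz.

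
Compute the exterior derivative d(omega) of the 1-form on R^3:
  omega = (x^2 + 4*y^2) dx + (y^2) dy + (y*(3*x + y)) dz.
d(omega) = (-8*y) dx ∧ dy + (3*y) dx ∧ dz + (3*x + 2*y) dy ∧ dz

For a 1-form omega = sum_i f_i dx_i, the exterior derivative is
  d(omega) = sum_{i < j} (∂f_j/∂x_i - ∂f_i/∂x_j) dx_i ∧ dx_j.
  coefficient of dx ∧ dy: ∂f_2/∂x - ∂f_1/∂y = ∂(y^2)/∂x - ∂(x^2 + 4*y^2)/∂y = -8*y
  coefficient of dx ∧ dz: ∂f_3/∂x - ∂f_1/∂z = ∂(y*(3*x + y))/∂x - ∂(x^2 + 4*y^2)/∂z = 3*y
  coefficient of dy ∧ dz: ∂f_3/∂y - ∂f_2/∂z = ∂(y*(3*x + y))/∂y - ∂(y^2)/∂z = 3*x + 2*y
Assembling: d(omega) = (-8*y) dx ∧ dy + (3*y) dx ∧ dz + (3*x + 2*y) dy ∧ dz.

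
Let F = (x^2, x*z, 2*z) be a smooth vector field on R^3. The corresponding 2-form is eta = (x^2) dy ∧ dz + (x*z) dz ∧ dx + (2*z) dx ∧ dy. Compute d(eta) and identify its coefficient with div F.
d(eta) = (2*x + 2) dx ∧ dy ∧ dz; div F = 2*x + 2

For a 2-form in R^3 of the form above, applying d gives a 3-form with coefficient ∂P/∂x + ∂Q/∂y + ∂R/∂z:
  ∂P/∂x = 2*x
  ∂Q/∂y = 0
  ∂R/∂z = 2
Sum = 2*x + 2, which is exactly div F.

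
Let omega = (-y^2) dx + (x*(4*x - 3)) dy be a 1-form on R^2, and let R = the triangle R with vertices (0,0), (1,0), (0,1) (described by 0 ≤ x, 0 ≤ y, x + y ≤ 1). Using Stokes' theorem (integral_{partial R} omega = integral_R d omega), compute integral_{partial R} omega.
integral_(partial R) omega = 1/6

Stokes: integral_partial_R omega = integral_R d omega with d omega = (∂Q/∂x - ∂P/∂y) dx ∧ dy.
  ∂Q/∂x = 8*x - 3
  ∂P/∂y = -2*y
  integrand = ∂Q/∂x - ∂P/∂y = 8*x + 2*y - 3.
Integrating over R: integral_0^1 integral_0^{1-x} (8*x + 2*y - 3) dy dx = 1/6.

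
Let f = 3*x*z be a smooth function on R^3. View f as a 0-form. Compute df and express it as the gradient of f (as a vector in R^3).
df = (3*z) dx + (0) dy + (3*x) dz; grad f = (3*z, 0, 3*x)

For a 0-form f, d f = (∂f/∂x) dx + (∂f/∂y) dy + (∂f/∂z) dz. The components of the vector representation are exactly the entries of grad f in Cartesian coordinates:
  ∂f/∂x = 3*z
  ∂f/∂y = 0
  ∂f/∂z = 3*x.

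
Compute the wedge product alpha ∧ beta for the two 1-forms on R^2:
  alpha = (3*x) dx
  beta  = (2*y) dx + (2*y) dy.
alpha ∧ beta = (6*x*y) dx ∧ dy

Distribute the wedge, using dx_i ∧ dx_j = -dx_j ∧ dx_i and dx_i ∧ dx_i = 0. For each pair (i, j) with i < j, the coefficient of dx_i ∧ dx_j in alpha ∧ beta is (alpha_i * beta_j - alpha_j * beta_i). Collecting: alpha ∧ beta = (6*x*y) dx ∧ dy.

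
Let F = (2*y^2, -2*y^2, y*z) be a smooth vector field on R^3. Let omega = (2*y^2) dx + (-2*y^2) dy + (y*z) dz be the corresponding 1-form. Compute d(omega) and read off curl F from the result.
d(omega) = (z) dy ∧ dz + (0) dz ∧ dx + (-4*y) dx ∧ dy; curl F = (z, 0, -4*y)

d omega = sum_{i<j} (∂f_j/∂x_i - ∂f_i/∂x_j) dx_i ∧ dx_j. Under the identification (dy ∧ dz, dz ∧ dx, dx ∧ dy) ↔ (e_x, e_y, e_z), the coefficients are exactly the components of curl F. Compute:
  ∂R/∂y - ∂Q/∂z = (z) - (0) = z
  ∂P/∂z - ∂R/∂x = (0) - (0) = 0
  ∂Q/∂x - ∂P/∂y = (0) - (4*y) = -4*y.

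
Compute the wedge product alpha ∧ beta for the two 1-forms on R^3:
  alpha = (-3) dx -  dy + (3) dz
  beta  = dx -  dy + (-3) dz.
alpha ∧ beta = (4) dx ∧ dy + (6) dx ∧ dz + (6) dy ∧ dz

Distribute the wedge, using dx_i ∧ dx_j = -dx_j ∧ dx_i and dx_i ∧ dx_i = 0. For each pair (i, j) with i < j, the coefficient of dx_i ∧ dx_j in alpha ∧ beta is (alpha_i * beta_j - alpha_j * beta_i). Collecting: alpha ∧ beta = (4) dx ∧ dy + (6) dx ∧ dz + (6) dy ∧ dz.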